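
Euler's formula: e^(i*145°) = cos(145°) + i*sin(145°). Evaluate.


cos(145°) = -0.8192
sin(145°) = 0.5736

e^(i*145°) = -0.8192 + 0.5736i


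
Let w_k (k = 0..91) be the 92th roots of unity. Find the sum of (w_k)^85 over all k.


The roots are w_k = w^k with w = e^(2*pi*i/92), and (w^k)^85 = (w^85)^k.
So S = 1 + u + u^2 + ... + u^(91) with u = w^85.
85 = 0*92 + 85, so 85 is not a multiple of 92: u = w^85 ≠ 1 (w is a primitive 92th root), while u^92 = (w^92)^85 = 1.
Geometric series: S = (1 - u^92)/(1 - u) = (1 - 1)/(1 - u) = 0

S = 0


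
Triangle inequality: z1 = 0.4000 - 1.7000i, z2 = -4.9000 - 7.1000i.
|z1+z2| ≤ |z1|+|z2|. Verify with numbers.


|z1| = sqrt(0.4^2 + (-1.7)^2) = sqrt(3.05) = 1.7464
|z2| = sqrt((-4.9)^2 + (-7.1)^2) = sqrt(74.42) = 8.6267
z1+z2 = -4.5000 - 8.8000i
|z1+z2| = sqrt(97.69) = 9.8838
|z1|+|z2| = 1.7464 + 8.6267 = 10.3731

|z1+z2| = 9.8838 ≤ |z1|+|z2| = 10.3731 (verified)


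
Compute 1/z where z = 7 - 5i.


|z|^2 = 49+25 = 74
1/z = (7 + 5i)/74

1/z = 0.0946 + 0.0676i


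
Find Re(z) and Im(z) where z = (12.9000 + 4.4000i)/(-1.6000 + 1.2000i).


Multiply by conjugate: (12.9000 + 4.4000i)(-1.6000 - 1.2000i) / ((-1.6)^2 + 1.2^2)
Numerator real = 12.9*(-1.6) + 4.4*1.2 = -15.36
Numerator imag = 4.4*(-1.6) - 12.9*1.2 = -22.52
Denominator = 4
Re(z) = -15.36/4 = -3.8400
Im(z) = -22.52/4 = -5.6300

Re(z) = -3.8400, Im(z) = -5.6300


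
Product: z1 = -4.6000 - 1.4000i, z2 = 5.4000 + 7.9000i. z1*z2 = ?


Real = -4.6*5.4 - (-1.4)*7.9 = -24.84 - (-11.06) = -13.78
Imag = -4.6*7.9 + 5.4*(-1.4) = -36.34 - (7.56) = -43.9

-13.7800 - 43.9000i


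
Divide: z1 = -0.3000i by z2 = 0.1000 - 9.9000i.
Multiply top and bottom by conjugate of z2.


Conjugate of z2 = 0.1000 + 9.9000i
Numerator: (-0.3000i)(0.1000 + 9.9000i) = 2.9700 - 0.0300i
Denominator: 0.1^2 + (-9.9)^2 = 98.02
Result = (2.9700 - 0.0300i)/98.02

0.0303 - 0.0003i


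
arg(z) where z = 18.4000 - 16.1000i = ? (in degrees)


Re = 18.4, Im = -16.1
arg = atan2(-16.1, 18.4) = -41.1859 degrees

arg(z) = -41.1859 degrees


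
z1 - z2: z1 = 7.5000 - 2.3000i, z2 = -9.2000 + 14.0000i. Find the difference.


Real: 7.5 + 9.2 = 16.7
Imag: -2.3 - 14 = -16.3

16.7000 - 16.3000i


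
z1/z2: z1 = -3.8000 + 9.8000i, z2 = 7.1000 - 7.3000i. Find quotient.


Conjugate of z2 = 7.1000 + 7.3000i
Numerator: (-3.8000 + 9.8000i)(7.1000 + 7.3000i) = -98.5200 + 41.8400i
Denominator: 7.1^2 + (-7.3)^2 = 103.7
Result = (-98.5200 + 41.8400i)/103.7

-0.9500 + 0.4035i


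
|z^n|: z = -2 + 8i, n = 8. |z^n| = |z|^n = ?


|z| = sqrt(4+64) = sqrt(68) = 8.2462
|z^8| = |z|^8 = (sqrt(68))^8 = 68^4 = 21381376

|z^8| = 21381376


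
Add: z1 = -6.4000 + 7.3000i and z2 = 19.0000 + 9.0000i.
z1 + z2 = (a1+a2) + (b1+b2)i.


Real: -6.4 + 19 = 12.6
Imag: 7.3 + 9 = 16.3

12.6000 + 16.3000i


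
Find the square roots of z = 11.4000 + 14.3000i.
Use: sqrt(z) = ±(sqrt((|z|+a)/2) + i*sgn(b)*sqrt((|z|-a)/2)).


|z| = sqrt(129.96+204.49) = 18.2880
sqrt((|z|+a)/2) = sqrt((18.2880+11.4)/2) = sqrt(14.8440) = 3.8528
sqrt((|z|-a)/2) = sqrt((18.2880-11.4)/2) = sqrt(3.4440) = 1.8558

±(3.8528 + 1.8558i) i.e. 3.8528 + 1.8558i and -3.8528 - 1.8558i


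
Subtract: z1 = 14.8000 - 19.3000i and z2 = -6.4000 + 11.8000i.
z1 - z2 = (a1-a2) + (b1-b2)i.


Real: 14.8 + 6.4 = 21.2
Imag: -19.3 - 11.8 = -31.1

21.2000 - 31.1000i


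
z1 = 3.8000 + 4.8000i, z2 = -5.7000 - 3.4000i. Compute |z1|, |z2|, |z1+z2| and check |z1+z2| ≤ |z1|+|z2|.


|z1| = sqrt(3.8^2 + 4.8^2) = sqrt(37.48) = 6.1221
|z2| = sqrt((-5.7)^2 + (-3.4)^2) = sqrt(44.05) = 6.6370
z1+z2 = -1.9000 + 1.4000i
|z1+z2| = sqrt(5.57) = 2.3601
|z1|+|z2| = 6.1221 + 6.6370 = 12.7591

|z1+z2| = 2.3601 ≤ |z1|+|z2| = 12.7591 (verified)


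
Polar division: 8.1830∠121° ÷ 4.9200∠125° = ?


r = 8.1830 / 4.9200 = 1.6632
theta = 121° - 125° = -4° = 356° (mod 360)

1.6632 cis(356°)


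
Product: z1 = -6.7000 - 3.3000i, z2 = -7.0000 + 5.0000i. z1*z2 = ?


Real = -6.7*(-7) - (-3.3)*5 = 46.9 - (-16.5) = 63.4
Imag = -6.7*5 - (7)*(-3.3) = -33.5 + 23.1 = -10.4

63.4000 - 10.4000i


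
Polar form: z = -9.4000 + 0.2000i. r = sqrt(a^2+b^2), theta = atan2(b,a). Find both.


r = sqrt(88.36+0.04) = sqrt(88.4) = 9.4021
theta = atan2(0.2, -9.4) = 178.7811 degrees

r = 9.4021, theta = 178.7811 degrees


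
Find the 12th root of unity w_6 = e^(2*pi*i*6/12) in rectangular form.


Angle = 360*6/12 = 180°
a = cos(180°) = -1.0000
b = sin(180°) = 0

-1.0000 + 0i


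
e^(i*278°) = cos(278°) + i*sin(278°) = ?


cos(278°) = 0.1392
sin(278°) = -0.9903

e^(i*278°) = 0.1392 - 0.9903i


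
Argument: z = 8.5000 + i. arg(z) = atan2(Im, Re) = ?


Re = 8.5, Im = 1
arg = atan2(1, 8.5) = 6.7098 degrees

arg(z) = 6.7098 degrees


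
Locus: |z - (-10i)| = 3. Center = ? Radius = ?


|z - z0| = r is a circle with center z0 and radius r.
Center = (0, -10), radius = 3

Circle with center (0, -10) and radius 3


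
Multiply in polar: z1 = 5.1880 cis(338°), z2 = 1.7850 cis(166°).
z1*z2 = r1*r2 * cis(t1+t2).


r = 5.1880 * 1.7850 = 9.2606
theta = 338° + 166° = 504° = 144° (mod 360)

9.2606 cis(144°)


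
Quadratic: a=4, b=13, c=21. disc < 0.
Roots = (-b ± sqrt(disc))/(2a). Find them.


disc = 13^2 - 4*4*21 = 169 - 336 = -167
sqrt(|disc|) = sqrt(167) = 12.9228
Real part = -13/(2*4) = -1.6250
Imag part = 12.9228/(2*4) = 1.6154

-1.6250 ± 1.6154i


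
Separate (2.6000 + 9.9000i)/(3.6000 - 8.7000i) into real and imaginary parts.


Multiply by conjugate: (2.6000 + 9.9000i)(3.6000 + 8.7000i) / (3.6^2 + (-8.7)^2)
Numerator real = 2.6*3.6 + 9.9*(-8.7) = -76.77
Numerator imag = 9.9*3.6 - 2.6*(-8.7) = 58.26
Denominator = 88.65
Re(z) = -76.77/88.65 = -0.8660
Im(z) = 58.26/88.65 = 0.6572

Re(z) = -0.8660, Im(z) = 0.6572


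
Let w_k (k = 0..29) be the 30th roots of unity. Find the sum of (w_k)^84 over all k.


The roots are w_k = w^k with w = e^(2*pi*i/30), and (w^k)^84 = (w^84)^k.
So S = 1 + u + u^2 + ... + u^(29) with u = w^84.
84 = 2*30 + 24, so 84 is not a multiple of 30: u = (w^30)^2 * w^24 = w^24 ≠ 1 (w is a primitive 30th root), while u^30 = (w^30)^84 = 1.
Geometric series: S = (1 - u^30)/(1 - u) = (1 - 1)/(1 - u) = 0

S = 0


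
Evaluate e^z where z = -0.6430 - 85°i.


e^-0.6430 = 0.5257
cos(-85°) = 0.0872
sin(-85°) = -0.9962
Real = 0.5257*0.0872 = 0.0458
Imag = 0.5257*(-0.9962) = -0.5237

0.0458 - 0.5237i


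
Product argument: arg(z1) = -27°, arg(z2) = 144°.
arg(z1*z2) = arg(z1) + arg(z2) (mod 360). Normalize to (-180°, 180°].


arg(z1*z2) = -27° + 144° = 117°
Normalized to (-180°, 180°]: 117°

117°


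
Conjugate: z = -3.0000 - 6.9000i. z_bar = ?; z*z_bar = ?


z_bar = -3.0000 + 6.9000i
z*z_bar = (-3)^2 + (-6.9)^2 = 9 + 47.61 = 56.61

z_bar = -3.0000 + 6.9000i, z*z_bar = 56.61


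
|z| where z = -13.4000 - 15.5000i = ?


|z| = sqrt((-13.4)^2 + (-15.5)^2) = sqrt(179.56 + 240.25) = sqrt(419.81) = 20.4893

|z| = 20.4893


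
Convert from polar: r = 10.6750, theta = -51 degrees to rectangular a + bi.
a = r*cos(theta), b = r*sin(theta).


a = 10.6750*cos(-51°) = 10.6750*0.62932 = 6.7180
b = 10.6750*sin(-51°) = 10.6750*(-0.777146) = -8.2960

6.7180 - 8.2960i


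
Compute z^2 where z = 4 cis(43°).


r^2 = 4^2 = 16
n*theta = 2*43° = 86° = 86° (mod 360)
a = 16*cos(86°) = 1.1161
b = 16*sin(86°) = 15.9610

16 cis(86°) = 1.1161 + 15.9610i


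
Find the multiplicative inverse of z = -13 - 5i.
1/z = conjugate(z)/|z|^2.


|z|^2 = 169+25 = 194
1/z = (-13 + 5i)/194

1/z = -0.0670 + 0.0258i


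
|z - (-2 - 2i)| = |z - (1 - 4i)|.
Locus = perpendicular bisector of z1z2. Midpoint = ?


Equal distances means the locus is the perpendicular bisector of z1 and z2.
Midpoint = ((-2+1)/2, (-2+(-4))/2) = (-0.5000, -3.0000)

Perpendicular bisector through (-0.5000, -3.0000)


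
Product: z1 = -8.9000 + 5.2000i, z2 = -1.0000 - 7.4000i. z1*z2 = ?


Real = -8.9*(-1) - 5.2*(-7.4) = 8.9 - (-38.48) = 47.38
Imag = -8.9*(-7.4) - (1)*5.2 = 65.86 - (5.2) = 60.66

47.3800 + 60.6600i


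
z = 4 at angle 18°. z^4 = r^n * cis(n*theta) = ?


r^4 = 4^4 = 256
n*theta = 4*18° = 72° = 72° (mod 360)
a = 256*cos(72°) = 79.1084
b = 256*sin(72°) = 243.4705

256 cis(72°) = 79.1084 + 243.4705i


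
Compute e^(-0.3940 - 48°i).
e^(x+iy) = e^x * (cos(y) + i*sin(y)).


e^-0.3940 = 0.6744
cos(-48°) = 0.6691
sin(-48°) = -0.7431
Real = 0.6744*0.6691 = 0.4512
Imag = 0.6744*(-0.7431) = -0.5011

0.4512 - 0.5011i


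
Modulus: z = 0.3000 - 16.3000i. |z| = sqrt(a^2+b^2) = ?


|z| = sqrt(0.3^2 + (-16.3)^2) = sqrt(0.09 + 265.69) = sqrt(265.78) = 16.3028

|z| = 16.3028


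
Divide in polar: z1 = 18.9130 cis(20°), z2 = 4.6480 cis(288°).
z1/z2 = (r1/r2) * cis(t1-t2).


r = 18.9130 / 4.6480 = 4.0691
theta = 20° - 288° = -268° = 92° (mod 360)

4.0691 cis(92°)


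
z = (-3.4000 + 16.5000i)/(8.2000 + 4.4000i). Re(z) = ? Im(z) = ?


Multiply by conjugate: (-3.4000 + 16.5000i)(8.2000 - 4.4000i) / (8.2^2 + 4.4^2)
Numerator real = -3.4*8.2 + 16.5*4.4 = 44.72
Numerator imag = 16.5*8.2 - (-3.4)*4.4 = 150.26
Denominator = 86.6
Re(z) = 44.72/86.6 = 0.5164
Im(z) = 150.26/86.6 = 1.7351

Re(z) = 0.5164, Im(z) = 1.7351


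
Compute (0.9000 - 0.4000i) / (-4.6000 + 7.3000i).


Conjugate of z2 = -4.6000 - 7.3000i
Numerator: (0.9000 - 0.4000i)(-4.6000 - 7.3000i) = -7.0600 - 4.7300i
Denominator: (-4.6)^2 + 7.3^2 = 74.45
Result = (-7.0600 - 4.7300i)/74.45

-0.0948 - 0.0635i


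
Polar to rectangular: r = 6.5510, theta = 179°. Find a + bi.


a = 6.5510*cos(179°) = 6.5510*(-0.99985) = -6.5500
b = 6.5510*sin(179°) = 6.5510*0.01745 = 0.1143

-6.5500 + 0.1143i


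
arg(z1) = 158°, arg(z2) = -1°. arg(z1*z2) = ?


arg(z1*z2) = 158° - 1° = 157°
Normalized to (-180°, 180°]: 157°

157°


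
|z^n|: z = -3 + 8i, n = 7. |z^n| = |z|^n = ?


|z| = sqrt(9+64) = sqrt(73) = 8.5440
|z^7| = |z|^7 = (sqrt(73))^7 = 73^3 * sqrt(73) = 389017*sqrt(73)

|z^7| = 389017*sqrt(73) ≈ 3323762.7050


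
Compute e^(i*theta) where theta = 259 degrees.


cos(259°) = -0.1908
sin(259°) = -0.9816

e^(i*259°) = -0.1908 - 0.9816i


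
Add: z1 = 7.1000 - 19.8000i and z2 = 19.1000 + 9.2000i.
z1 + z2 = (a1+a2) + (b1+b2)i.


Real: 7.1 + 19.1 = 26.2
Imag: -19.8 + 9.2 = -10.6

26.2000 - 10.6000i


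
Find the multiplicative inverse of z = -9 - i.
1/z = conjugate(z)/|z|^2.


|z|^2 = 81+1 = 82
1/z = (-9 + 1i)/82

1/z = -0.1098 + 0.0122i


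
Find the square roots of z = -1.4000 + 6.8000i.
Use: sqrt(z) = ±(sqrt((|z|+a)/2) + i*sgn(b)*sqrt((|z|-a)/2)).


|z| = sqrt(1.96+46.24) = 6.9426
sqrt((|z|+a)/2) = sqrt((6.9426+(-1.4))/2) = sqrt(2.7713) = 1.6647
sqrt((|z|-a)/2) = sqrt((6.9426-(-1.4))/2) = sqrt(4.1713) = 2.0424

±(1.6647 + 2.0424i) i.e. 1.6647 + 2.0424i and -1.6647 - 2.0424i


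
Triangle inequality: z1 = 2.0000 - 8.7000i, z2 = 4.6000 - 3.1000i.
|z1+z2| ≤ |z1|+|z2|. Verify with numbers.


|z1| = sqrt(2^2 + (-8.7)^2) = sqrt(79.69) = 8.9269
|z2| = sqrt(4.6^2 + (-3.1)^2) = sqrt(30.77) = 5.5471
z1+z2 = 6.6000 - 11.8000i
|z1+z2| = sqrt(182.8) = 13.5204
|z1|+|z2| = 8.9269 + 5.5471 = 14.4740

|z1+z2| = 13.5204 ≤ |z1|+|z2| = 14.4740 (verified)


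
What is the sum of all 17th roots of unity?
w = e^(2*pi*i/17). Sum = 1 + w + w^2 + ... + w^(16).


The sum of all 17th roots of unity is 0.
Geometric series: (1 - w^17)/(1 - w) = (1-1)/(1-w) = 0 since w^17 = 1, w ≠ 1.
Alternatively: coefficient of z^16 in z^17 - 1 is 0.

0


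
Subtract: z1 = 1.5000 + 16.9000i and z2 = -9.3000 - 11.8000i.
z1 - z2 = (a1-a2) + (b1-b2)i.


Real: 1.5 + 9.3 = 10.8
Imag: 16.9 + 11.8 = 28.7

10.8000 + 28.7000i


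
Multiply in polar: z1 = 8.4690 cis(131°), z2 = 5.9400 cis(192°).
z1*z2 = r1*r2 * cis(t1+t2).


r = 8.4690 * 5.9400 = 50.3059
theta = 131° + 192° = 323° = 323° (mod 360)

50.3059 cis(323°)


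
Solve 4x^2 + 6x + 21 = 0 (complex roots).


disc = 6^2 - 4*4*21 = 36 - 336 = -300
sqrt(|disc|) = sqrt(300) = 17.3205
Real part = -6/(2*4) = -0.7500
Imag part = 17.3205/(2*4) = 2.1651

-0.7500 ± 2.1651i


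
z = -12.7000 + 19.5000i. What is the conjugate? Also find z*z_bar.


z_bar = -12.7000 - 19.5000i
z*z_bar = (-12.7)^2 + 19.5^2 = 161.29 + 380.25 = 541.54

z_bar = -12.7000 - 19.5000i, z*z_bar = 541.54


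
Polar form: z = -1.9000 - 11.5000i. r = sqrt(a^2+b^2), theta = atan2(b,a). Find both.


r = sqrt(3.61+132.25) = sqrt(135.86) = 11.6559
theta = atan2(-11.5, -1.9) = -99.3815 degrees

r = 11.6559, theta = -99.3815 degrees


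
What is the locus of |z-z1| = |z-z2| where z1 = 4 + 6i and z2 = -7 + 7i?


Equal distances means the locus is the perpendicular bisector of z1 and z2.
Midpoint = ((4+(-7))/2, (6+7)/2) = (-1.5000, 6.5000)

Perpendicular bisector through (-1.5000, 6.5000)


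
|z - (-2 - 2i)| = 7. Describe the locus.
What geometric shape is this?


|z - z0| = r is a circle with center z0 and radius r.
Center = (-2, -2), radius = 7

Circle with center (-2, -2) and radius 7


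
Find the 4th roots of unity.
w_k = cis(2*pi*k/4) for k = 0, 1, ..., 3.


The 4th roots of unity are cis(360k/4°) for k=0..3
Angle step = 360/4 = 90°
Primitive root: cis(90°)
Primitive root = 0 + 1.0000i

4 roots at angles: 0°, 90°, 180°, 270°


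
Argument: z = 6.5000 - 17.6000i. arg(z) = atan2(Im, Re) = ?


Re = 6.5, Im = -17.6
arg = atan2(-17.6, 6.5) = -69.7299 degrees

arg(z) = -69.7299 degrees


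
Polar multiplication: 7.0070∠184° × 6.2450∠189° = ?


r = 7.0070 * 6.2450 = 43.7587
theta = 184° + 189° = 373° = 13° (mod 360)

43.7587 cis(13°)


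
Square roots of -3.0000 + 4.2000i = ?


|z| = sqrt(9+17.64) = 5.1614
sqrt((|z|+a)/2) = sqrt((5.1614+(-3))/2) = sqrt(1.0807) = 1.0396
sqrt((|z|-a)/2) = sqrt((5.1614-(-3))/2) = sqrt(4.0807) = 2.0201

±(1.0396 + 2.0201i) i.e. 1.0396 + 2.0201i and -1.0396 - 2.0201i


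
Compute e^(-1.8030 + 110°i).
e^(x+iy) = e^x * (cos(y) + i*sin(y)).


e^-1.8030 = 0.1648
cos(110°) = -0.342
sin(110°) = 0.9397
Real = 0.1648*(-0.342) = -0.0564
Imag = 0.1648*0.9397 = 0.1549

-0.0564 + 0.1549i


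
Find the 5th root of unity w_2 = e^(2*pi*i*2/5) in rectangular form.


Angle = 360*2/5 = 144°
a = cos(144°) = -0.8090
b = sin(144°) = 0.5878

-0.8090 + 0.5878i


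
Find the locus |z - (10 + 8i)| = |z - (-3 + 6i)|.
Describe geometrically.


Equal distances means the locus is the perpendicular bisector of z1 and z2.
Midpoint = ((10+(-3))/2, (8+6)/2) = (3.5000, 7.0000)

Perpendicular bisector through (3.5000, 7.0000)


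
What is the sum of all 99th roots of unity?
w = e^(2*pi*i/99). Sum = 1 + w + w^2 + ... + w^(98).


The sum of all 99th roots of unity is 0.
Geometric series: (1 - w^99)/(1 - w) = (1-1)/(1-w) = 0 since w^99 = 1, w ≠ 1.
Alternatively: coefficient of z^98 in z^99 - 1 is 0.

0


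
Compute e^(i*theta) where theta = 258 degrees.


cos(258°) = -0.2079
sin(258°) = -0.9781

e^(i*258°) = -0.2079 - 0.9781i


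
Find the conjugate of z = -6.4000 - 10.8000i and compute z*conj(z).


z_bar = -6.4000 + 10.8000i
z*z_bar = (-6.4)^2 + (-10.8)^2 = 40.96 + 116.64 = 157.6

z_bar = -6.4000 + 10.8000i, z*z_bar = 157.6


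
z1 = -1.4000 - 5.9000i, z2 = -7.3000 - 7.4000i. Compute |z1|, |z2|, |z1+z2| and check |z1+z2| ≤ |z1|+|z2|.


|z1| = sqrt((-1.4)^2 + (-5.9)^2) = sqrt(36.77) = 6.0638
|z2| = sqrt((-7.3)^2 + (-7.4)^2) = sqrt(108.05) = 10.3947
z1+z2 = -8.7000 - 13.3000i
|z1+z2| = sqrt(252.58) = 15.8928
|z1|+|z2| = 6.0638 + 10.3947 = 16.4585

|z1+z2| = 15.8928 ≤ |z1|+|z2| = 16.4585 (verified)


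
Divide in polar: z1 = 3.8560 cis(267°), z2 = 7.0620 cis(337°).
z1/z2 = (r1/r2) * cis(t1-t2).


r = 3.8560 / 7.0620 = 0.5460
theta = 267° - 337° = -70° = 290° (mod 360)

0.5460 cis(290°)


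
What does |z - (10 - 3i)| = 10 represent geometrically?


|z - z0| = r is a circle with center z0 and radius r.
Center = (10, -3), radius = 10

Circle with center (10, -3) and radius 10


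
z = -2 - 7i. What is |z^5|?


|z| = sqrt(4+49) = sqrt(53) = 7.2801
|z^5| = |z|^5 = (sqrt(53))^5 = 53^2 * sqrt(53) = 2809*sqrt(53)

|z^5| = 2809*sqrt(53) ≈ 20449.8287


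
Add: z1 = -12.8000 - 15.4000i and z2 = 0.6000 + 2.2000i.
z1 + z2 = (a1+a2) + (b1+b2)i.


Real: -12.8 + 0.6 = -12.2
Imag: -15.4 + 2.2 = -13.2

-12.2000 - 13.2000i


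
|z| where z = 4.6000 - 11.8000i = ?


|z| = sqrt(4.6^2 + (-11.8)^2) = sqrt(21.16 + 139.24) = sqrt(160.4) = 12.6649

|z| = 12.6649


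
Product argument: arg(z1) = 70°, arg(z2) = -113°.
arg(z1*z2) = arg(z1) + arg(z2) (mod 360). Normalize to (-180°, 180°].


arg(z1*z2) = 70° - 113° = -43°
Normalized to (-180°, 180°]: -43°

-43°


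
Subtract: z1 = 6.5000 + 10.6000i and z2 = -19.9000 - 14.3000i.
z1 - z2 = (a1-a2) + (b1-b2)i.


Real: 6.5 + 19.9 = 26.4
Imag: 10.6 + 14.3 = 24.9

26.4000 + 24.9000i


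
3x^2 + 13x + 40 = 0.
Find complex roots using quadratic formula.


disc = 13^2 - 4*3*40 = 169 - 480 = -311
sqrt(|disc|) = sqrt(311) = 17.6352
Real part = -13/(2*3) = -2.1667
Imag part = 17.6352/(2*3) = 2.9392

-2.1667 ± 2.9392i


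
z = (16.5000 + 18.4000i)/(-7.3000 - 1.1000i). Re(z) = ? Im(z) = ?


Multiply by conjugate: (16.5000 + 18.4000i)(-7.3000 + 1.1000i) / ((-7.3)^2 + (-1.1)^2)
Numerator real = 16.5*(-7.3) + 18.4*(-1.1) = -140.69
Numerator imag = 18.4*(-7.3) - 16.5*(-1.1) = -116.17
Denominator = 54.5
Re(z) = -140.69/54.5 = -2.5815
Im(z) = -116.17/54.5 = -2.1316

Re(z) = -2.5815, Im(z) = -2.1316


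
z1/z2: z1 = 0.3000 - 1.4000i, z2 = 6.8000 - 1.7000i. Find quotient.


Conjugate of z2 = 6.8000 + 1.7000i
Numerator: (0.3000 - 1.4000i)(6.8000 + 1.7000i) = 4.4200 - 9.0100i
Denominator: 6.8^2 + (-1.7)^2 = 49.13
Result = (4.4200 - 9.0100i)/49.13

0.0900 - 0.1834i


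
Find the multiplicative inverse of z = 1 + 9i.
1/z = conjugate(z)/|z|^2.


|z|^2 = 1+81 = 82
1/z = (1 - 9i)/82

1/z = 0.0122 - 0.1098i


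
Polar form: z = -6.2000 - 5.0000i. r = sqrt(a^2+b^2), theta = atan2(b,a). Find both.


r = sqrt(38.44+25) = sqrt(63.44) = 7.9649
theta = atan2(-5, -6.2) = -141.1155 degrees

r = 7.9649, theta = -141.1155 degrees


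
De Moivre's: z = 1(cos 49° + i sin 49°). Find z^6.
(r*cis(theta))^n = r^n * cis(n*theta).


r^6 = 1^6 = 1
n*theta = 6*49° = 294° = 294° (mod 360)
a = 1*cos(294°) = 0.4067
b = 1*sin(294°) = -0.9135

1 cis(294°) = 0.4067 - 0.9135i


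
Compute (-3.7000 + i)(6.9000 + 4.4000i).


Real = -3.7*6.9 - 1*4.4 = -25.53 - 4.4 = -29.93
Imag = -3.7*4.4 + 6.9*1 = -16.28 + 6.9 = -9.38

-29.9300 - 9.3800i


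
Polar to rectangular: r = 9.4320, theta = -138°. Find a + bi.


a = 9.4320*cos(-138°) = 9.4320*(-0.74314) = -7.0093
b = 9.4320*sin(-138°) = 9.4320*(-0.66913) = -6.3112

-7.0093 - 6.3112i


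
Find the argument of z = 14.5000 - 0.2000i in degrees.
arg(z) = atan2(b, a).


Re = 14.5, Im = -0.2
arg = atan2(-0.2, 14.5) = -0.7902 degrees

arg(z) = -0.7902 degrees


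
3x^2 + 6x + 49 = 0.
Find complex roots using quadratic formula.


disc = 6^2 - 4*3*49 = 36 - 588 = -552
sqrt(|disc|) = sqrt(552) = 23.4947
Real part = -6/(2*3) = -1.0000
Imag part = 23.4947/(2*3) = 3.9158

-1.0000 ± 3.9158i


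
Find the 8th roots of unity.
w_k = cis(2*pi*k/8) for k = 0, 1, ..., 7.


The 8th roots of unity are cis(360k/8°) for k=0..7
Angle step = 360/8 = 45°
Primitive root: cis(45°)
Primitive root = 0.7071 + 0.7071i

8 roots at angles: 0°, 45°, 90°, 135°, 180°, 225°, 270°, 315°


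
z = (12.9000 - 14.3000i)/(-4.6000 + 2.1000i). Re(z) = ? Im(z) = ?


Multiply by conjugate: (12.9000 - 14.3000i)(-4.6000 - 2.1000i) / ((-4.6)^2 + 2.1^2)
Numerator real = 12.9*(-4.6) - (14.3)*2.1 = -89.37
Numerator imag = -14.3*(-4.6) - 12.9*2.1 = 38.69
Denominator = 25.57
Re(z) = -89.37/25.57 = -3.4951
Im(z) = 38.69/25.57 = 1.5131

Re(z) = -3.4951, Im(z) = 1.5131


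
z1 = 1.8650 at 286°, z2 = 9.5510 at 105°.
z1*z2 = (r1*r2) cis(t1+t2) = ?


r = 1.8650 * 9.5510 = 17.8126
theta = 286° + 105° = 391° = 31° (mod 360)

17.8126 cis(31°)


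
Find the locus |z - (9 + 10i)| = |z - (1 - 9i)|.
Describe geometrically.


Equal distances means the locus is the perpendicular bisector of z1 and z2.
Midpoint = ((9+1)/2, (10+(-9))/2) = (5.0000, 0.5000)

Perpendicular bisector through (5.0000, 0.5000)


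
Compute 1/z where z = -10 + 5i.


|z|^2 = 100+25 = 125
1/z = (-10 - 5i)/125

1/z = -0.0800 - 0.0400i


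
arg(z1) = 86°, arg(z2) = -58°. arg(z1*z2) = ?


arg(z1*z2) = 86° - 58° = 28°
Normalized to (-180°, 180°]: 28°

28°


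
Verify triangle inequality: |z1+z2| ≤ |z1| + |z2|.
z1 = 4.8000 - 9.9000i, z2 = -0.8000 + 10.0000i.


|z1| = sqrt(4.8^2 + (-9.9)^2) = sqrt(121.05) = 11.0023
|z2| = sqrt((-0.8)^2 + 10^2) = sqrt(100.64) = 10.0319
z1+z2 = 4.0000 + 0.1000i
|z1+z2| = sqrt(16.01) = 4.0012
|z1|+|z2| = 11.0023 + 10.0319 = 21.0342

|z1+z2| = 4.0012 ≤ |z1|+|z2| = 21.0342 (verified)


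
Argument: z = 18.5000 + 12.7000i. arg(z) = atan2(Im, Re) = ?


Re = 18.5, Im = 12.7
arg = atan2(12.7, 18.5) = 34.4691 degrees

arg(z) = 34.4691 degrees


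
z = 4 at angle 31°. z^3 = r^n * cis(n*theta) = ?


r^3 = 4^3 = 64
n*theta = 3*31° = 93° = 93° (mod 360)
a = 64*cos(93°) = -3.3495
b = 64*sin(93°) = 63.9123

64 cis(93°) = -3.3495 + 63.9123i


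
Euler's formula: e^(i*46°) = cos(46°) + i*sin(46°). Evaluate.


cos(46°) = 0.6947
sin(46°) = 0.7193

e^(i*46°) = 0.6947 + 0.7193i


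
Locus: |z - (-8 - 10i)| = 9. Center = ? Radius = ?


|z - z0| = r is a circle with center z0 and radius r.
Center = (-8, -10), radius = 9

Circle with center (-8, -10) and radius 9


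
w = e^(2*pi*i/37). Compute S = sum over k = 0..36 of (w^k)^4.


The roots are w_k = w^k with w = e^(2*pi*i/37), and (w^k)^4 = (w^4)^k.
So S = 1 + u + u^2 + ... + u^(36) with u = w^4.
4 = 0*37 + 4, so 4 is not a multiple of 37: u = w^4 ≠ 1 (w is a primitive 37th root), while u^37 = (w^37)^4 = 1.
Geometric series: S = (1 - u^37)/(1 - u) = (1 - 1)/(1 - u) = 0

S = 0


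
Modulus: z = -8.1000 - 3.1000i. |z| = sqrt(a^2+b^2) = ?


|z| = sqrt((-8.1)^2 + (-3.1)^2) = sqrt(65.61 + 9.61) = sqrt(75.22) = 8.6729

|z| = 8.6729


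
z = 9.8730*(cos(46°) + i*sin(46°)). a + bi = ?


a = 9.8730*cos(46°) = 9.8730*0.69466 = 6.8584
b = 9.8730*sin(46°) = 9.8730*0.71934 = 7.1020

6.8584 + 7.1020i


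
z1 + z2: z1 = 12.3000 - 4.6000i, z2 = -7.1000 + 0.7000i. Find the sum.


Real: 12.3 - 7.1 = 5.2
Imag: -4.6 + 0.7 = -3.9

5.2000 - 3.9000i


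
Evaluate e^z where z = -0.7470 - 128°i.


e^-0.7470 = 0.47379
cos(-128°) = -0.6157
sin(-128°) = -0.788
Real = 0.47379*(-0.6157) = -0.2917
Imag = 0.47379*(-0.788) = -0.3733

-0.2917 - 0.3733i


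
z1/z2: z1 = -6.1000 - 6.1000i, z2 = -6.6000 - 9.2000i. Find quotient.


Conjugate of z2 = -6.6000 + 9.2000i
Numerator: (-6.1000 - 6.1000i)(-6.6000 + 9.2000i) = 96.3800 - 15.8600i
Denominator: (-6.6)^2 + (-9.2)^2 = 128.2
Result = (96.3800 - 15.8600i)/128.2

0.7518 - 0.1237i


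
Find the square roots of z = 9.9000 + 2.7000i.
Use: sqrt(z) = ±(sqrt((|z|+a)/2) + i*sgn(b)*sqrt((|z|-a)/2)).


|z| = sqrt(98.01+7.29) = 10.2616
sqrt((|z|+a)/2) = sqrt((10.2616+9.9)/2) = sqrt(10.0808) = 3.1750
sqrt((|z|-a)/2) = sqrt((10.2616-9.9)/2) = sqrt(0.1808) = 0.4252

±(3.1750 + 0.4252i) i.e. 3.1750 + 0.4252i and -3.1750 - 0.4252i


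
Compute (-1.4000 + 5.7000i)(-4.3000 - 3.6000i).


Real = -1.4*(-4.3) - 5.7*(-3.6) = 6.02 - (-20.52) = 26.54
Imag = -1.4*(-3.6) - (4.3)*5.7 = 5.04 - (24.51) = -19.47

26.5400 - 19.4700i


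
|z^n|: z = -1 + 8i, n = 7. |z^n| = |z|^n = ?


|z| = sqrt(1+64) = sqrt(65) = 8.0623
|z^7| = |z|^7 = (sqrt(65))^7 = 65^3 * sqrt(65) = 274625*sqrt(65)

|z^7| = 274625*sqrt(65) ≈ 2214097.5341


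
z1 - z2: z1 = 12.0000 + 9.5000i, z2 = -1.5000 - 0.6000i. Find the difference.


Real: 12 + 1.5 = 13.5
Imag: 9.5 + 0.6 = 10.1

13.5000 + 10.1000i


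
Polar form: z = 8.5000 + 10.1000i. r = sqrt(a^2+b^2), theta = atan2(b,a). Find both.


r = sqrt(72.25+102.01) = sqrt(174.26) = 13.2008
theta = atan2(10.1, 8.5) = 49.9166 degrees

r = 13.2008, theta = 49.9166 degrees


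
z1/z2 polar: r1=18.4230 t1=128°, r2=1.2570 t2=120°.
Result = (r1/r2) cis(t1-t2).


r = 18.4230 / 1.2570 = 14.6563
theta = 128° - 120° = 8° = 8° (mod 360)

14.6563 cis(8°)


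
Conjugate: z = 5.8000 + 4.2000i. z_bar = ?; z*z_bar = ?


z_bar = 5.8000 - 4.2000i
z*z_bar = 5.8^2 + 4.2^2 = 33.64 + 17.64 = 51.28

z_bar = 5.8000 - 4.2000i, z*z_bar = 51.28


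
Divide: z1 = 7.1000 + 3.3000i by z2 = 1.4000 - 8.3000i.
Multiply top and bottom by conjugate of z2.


Conjugate of z2 = 1.4000 + 8.3000i
Numerator: (7.1000 + 3.3000i)(1.4000 + 8.3000i) = -17.4500 + 63.5500i
Denominator: 1.4^2 + (-8.3)^2 = 70.85
Result = (-17.4500 + 63.5500i)/70.85

-0.2463 + 0.8970i


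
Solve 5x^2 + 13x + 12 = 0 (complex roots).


disc = 13^2 - 4*5*12 = 169 - 240 = -71
sqrt(|disc|) = sqrt(71) = 8.4261
Real part = -13/(2*5) = -1.3000
Imag part = 8.4261/(2*5) = 0.8426

-1.3000 ± 0.8426i


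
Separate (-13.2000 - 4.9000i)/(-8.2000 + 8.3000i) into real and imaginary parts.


Multiply by conjugate: (-13.2000 - 4.9000i)(-8.2000 - 8.3000i) / ((-8.2)^2 + 8.3^2)
Numerator real = -13.2*(-8.2) - (4.9)*8.3 = 67.57
Numerator imag = -4.9*(-8.2) - (-13.2)*8.3 = 149.74
Denominator = 136.13
Re(z) = 67.57/136.13 = 0.4964
Im(z) = 149.74/136.13 = 1.1000

Re(z) = 0.4964, Im(z) = 1.1000


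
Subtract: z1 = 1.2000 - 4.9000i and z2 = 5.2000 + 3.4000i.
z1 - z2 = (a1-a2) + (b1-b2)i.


Real: 1.2 - 5.2 = -4
Imag: -4.9 - 3.4 = -8.3

-4.0000 - 8.3000i


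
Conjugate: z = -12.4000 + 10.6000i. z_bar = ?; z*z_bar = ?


z_bar = -12.4000 - 10.6000i
z*z_bar = (-12.4)^2 + 10.6^2 = 153.76 + 112.36 = 266.12

z_bar = -12.4000 - 10.6000i, z*z_bar = 266.12


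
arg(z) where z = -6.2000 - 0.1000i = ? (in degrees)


Re = -6.2, Im = -0.1
arg = atan2(-0.1, -6.2) = -179.0760 degrees

arg(z) = -179.0760 degrees


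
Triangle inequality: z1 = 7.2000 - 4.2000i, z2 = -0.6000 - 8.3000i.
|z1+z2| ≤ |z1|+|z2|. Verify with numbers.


|z1| = sqrt(7.2^2 + (-4.2)^2) = sqrt(69.48) = 8.3355
|z2| = sqrt((-0.6)^2 + (-8.3)^2) = sqrt(69.25) = 8.3217
z1+z2 = 6.6000 - 12.5000i
|z1+z2| = sqrt(199.81) = 14.1354
|z1|+|z2| = 8.3355 + 8.3217 = 16.6572

|z1+z2| = 14.1354 ≤ |z1|+|z2| = 16.6572 (verified)


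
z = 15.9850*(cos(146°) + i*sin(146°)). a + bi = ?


a = 15.9850*cos(146°) = 15.9850*(-0.82904) = -13.2522
b = 15.9850*sin(146°) = 15.9850*0.55919 = 8.9387

-13.2522 + 8.9387i


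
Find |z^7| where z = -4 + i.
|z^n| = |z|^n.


|z| = sqrt(16+1) = sqrt(17) = 4.1231
|z^7| = |z|^7 = (sqrt(17))^7 = 17^3 * sqrt(17) = 4913*sqrt(17)

|z^7| = 4913*sqrt(17) ≈ 20256.8179


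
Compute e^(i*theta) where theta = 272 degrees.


cos(272°) = 0.0349
sin(272°) = -0.9994

e^(i*272°) = 0.0349 - 0.9994i


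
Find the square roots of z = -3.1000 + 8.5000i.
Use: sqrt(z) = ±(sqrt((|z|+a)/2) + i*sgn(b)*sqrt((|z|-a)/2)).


|z| = sqrt(9.61+72.25) = 9.0477
sqrt((|z|+a)/2) = sqrt((9.0477+(-3.1))/2) = sqrt(2.9738) = 1.7245
sqrt((|z|-a)/2) = sqrt((9.0477-(-3.1))/2) = sqrt(6.0738) = 2.4645

±(1.7245 + 2.4645i) i.e. 1.7245 + 2.4645i and -1.7245 - 2.4645i


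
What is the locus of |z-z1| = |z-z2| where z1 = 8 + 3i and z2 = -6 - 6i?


Equal distances means the locus is the perpendicular bisector of z1 and z2.
Midpoint = ((8+(-6))/2, (3+(-6))/2) = (1.0000, -1.5000)

Perpendicular bisector through (1.0000, -1.5000)


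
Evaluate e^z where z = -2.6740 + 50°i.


e^-2.6740 = 0.06898
cos(50°) = 0.6428
sin(50°) = 0.766
Real = 0.06898*0.6428 = 0.0443
Imag = 0.06898*0.766 = 0.0528

0.0443 + 0.0528i


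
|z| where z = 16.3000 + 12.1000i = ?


|z| = sqrt(16.3^2 + 12.1^2) = sqrt(265.69 + 146.41) = sqrt(412.1) = 20.3002

|z| = 20.3002


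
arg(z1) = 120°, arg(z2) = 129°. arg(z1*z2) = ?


arg(z1*z2) = 120° + 129° = 249°
Normalized to (-180°, 180°]: -111°

-111°


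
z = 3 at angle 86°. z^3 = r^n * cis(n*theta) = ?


r^3 = 3^3 = 27
n*theta = 3*86° = 258° = 258° (mod 360)
a = 27*cos(258°) = -5.6136
b = 27*sin(258°) = -26.4100

27 cis(258°) = -5.6136 - 26.4100i


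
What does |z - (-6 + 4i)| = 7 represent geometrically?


|z - z0| = r is a circle with center z0 and radius r.
Center = (-6, 4), radius = 7

Circle with center (-6, 4) and radius 7


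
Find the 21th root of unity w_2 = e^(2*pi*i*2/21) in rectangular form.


Angle = 360*2/21 = 34.2857°
a = cos(34.2857°) = 0.8262
b = sin(34.2857°) = 0.5633

0.8262 + 0.5633i


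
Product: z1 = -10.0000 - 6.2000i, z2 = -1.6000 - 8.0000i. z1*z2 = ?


Real = -10*(-1.6) - (-6.2)*(-8) = 16 - 49.6 = -33.6
Imag = -10*(-8) - (1.6)*(-6.2) = 80 + 9.92 = 89.92

-33.6000 + 89.9200i


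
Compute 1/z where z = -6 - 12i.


|z|^2 = 36+144 = 180
1/z = (-6 + 12i)/180

1/z = -0.0333 + 0.0667i


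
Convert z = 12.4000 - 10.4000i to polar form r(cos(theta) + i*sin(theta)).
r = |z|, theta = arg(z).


r = sqrt(153.76+108.16) = sqrt(261.92) = 16.1839
theta = atan2(-10.4, 12.4) = -39.9869 degrees

r = 16.1839, theta = -39.9869 degrees


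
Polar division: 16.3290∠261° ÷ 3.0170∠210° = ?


r = 16.3290 / 3.0170 = 5.4123
theta = 261° - 210° = 51° = 51° (mod 360)

5.4123 cis(51°)


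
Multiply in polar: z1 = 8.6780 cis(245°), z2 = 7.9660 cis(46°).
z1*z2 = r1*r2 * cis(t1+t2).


r = 8.6780 * 7.9660 = 69.1289
theta = 245° + 46° = 291° = 291° (mod 360)

69.1289 cis(291°)


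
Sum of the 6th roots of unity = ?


The sum of all 6th roots of unity is 0.
Geometric series: (1 - w^6)/(1 - w) = (1-1)/(1-w) = 0 since w^6 = 1, w ≠ 1.
Alternatively: coefficient of z^5 in z^6 - 1 is 0.

0


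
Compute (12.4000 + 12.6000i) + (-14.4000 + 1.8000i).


Real: 12.4 - 14.4 = -2
Imag: 12.6 + 1.8 = 14.4

-2.0000 + 14.4000i


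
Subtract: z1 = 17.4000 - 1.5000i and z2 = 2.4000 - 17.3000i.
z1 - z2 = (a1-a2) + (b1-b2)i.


Real: 17.4 - 2.4 = 15
Imag: -1.5 + 17.3 = 15.8

15.0000 + 15.8000i


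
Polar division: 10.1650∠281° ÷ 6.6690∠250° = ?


r = 10.1650 / 6.6690 = 1.5242
theta = 281° - 250° = 31° = 31° (mod 360)

1.5242 cis(31°)


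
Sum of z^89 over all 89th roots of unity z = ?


The roots are w_k = w^k with w = e^(2*pi*i/89), and (w^k)^89 = (w^89)^k.
So S = 1 + u + u^2 + ... + u^(88) with u = w^89.
89 = 1*89 + 0, so 89 is a multiple of 89 and u = (w^89)^1 = 1.
Every one of the 89 terms equals 1: S = 89

S = 89


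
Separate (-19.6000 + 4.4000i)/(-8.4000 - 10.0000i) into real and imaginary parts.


Multiply by conjugate: (-19.6000 + 4.4000i)(-8.4000 + 10.0000i) / ((-8.4)^2 + (-10)^2)
Numerator real = -19.6*(-8.4) + 4.4*(-10) = 120.64
Numerator imag = 4.4*(-8.4) - (-19.6)*(-10) = -232.96
Denominator = 170.56
Re(z) = 120.64/170.56 = 0.7073
Im(z) = -232.96/170.56 = -1.3659

Re(z) = 0.7073, Im(z) = -1.3659


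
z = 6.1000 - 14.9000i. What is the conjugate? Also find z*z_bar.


z_bar = 6.1000 + 14.9000i
z*z_bar = 6.1^2 + (-14.9)^2 = 37.21 + 222.01 = 259.22

z_bar = 6.1000 + 14.9000i, z*z_bar = 259.22


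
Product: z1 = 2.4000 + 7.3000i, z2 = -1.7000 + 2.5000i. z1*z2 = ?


Real = 2.4*(-1.7) - 7.3*2.5 = -4.08 - 18.25 = -22.33
Imag = 2.4*2.5 - (1.7)*7.3 = 6 - (12.41) = -6.41

-22.3300 - 6.4100i


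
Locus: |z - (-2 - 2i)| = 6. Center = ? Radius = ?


|z - z0| = r is a circle with center z0 and radius r.
Center = (-2, -2), radius = 6

Circle with center (-2, -2) and radius 6


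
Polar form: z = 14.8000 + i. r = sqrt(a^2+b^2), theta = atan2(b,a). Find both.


r = sqrt(219.04+1) = sqrt(220.04) = 14.8337
theta = atan2(1, 14.8) = 3.8655 degrees

r = 14.8337, theta = 3.8655 degrees


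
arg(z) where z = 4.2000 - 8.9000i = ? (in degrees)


Re = 4.2, Im = -8.9
arg = atan2(-8.9, 4.2) = -64.7369 degrees

arg(z) = -64.7369 degrees


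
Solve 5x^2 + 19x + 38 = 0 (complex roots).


disc = 19^2 - 4*5*38 = 361 - 760 = -399
sqrt(|disc|) = sqrt(399) = 19.9750
Real part = -19/(2*5) = -1.9000
Imag part = 19.9750/(2*5) = 1.9975

-1.9000 ± 1.9975i


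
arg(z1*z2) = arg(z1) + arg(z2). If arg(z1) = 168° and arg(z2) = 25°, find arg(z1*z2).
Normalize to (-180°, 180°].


arg(z1*z2) = 168° + 25° = 193°
Normalized to (-180°, 180°]: -167°

-167°


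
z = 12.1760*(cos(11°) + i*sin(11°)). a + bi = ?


a = 12.1760*cos(11°) = 12.1760*0.98163 = 11.9523
b = 12.1760*sin(11°) = 12.1760*0.19081 = 2.3233

11.9523 + 2.3233i


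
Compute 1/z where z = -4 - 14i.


|z|^2 = 16+196 = 212
1/z = (-4 + 14i)/212

1/z = -0.0189 + 0.0660i


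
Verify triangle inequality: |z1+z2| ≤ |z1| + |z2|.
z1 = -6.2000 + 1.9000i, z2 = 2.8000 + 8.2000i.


|z1| = sqrt((-6.2)^2 + 1.9^2) = sqrt(42.05) = 6.4846
|z2| = sqrt(2.8^2 + 8.2^2) = sqrt(75.08) = 8.6649
z1+z2 = -3.4000 + 10.1000i
|z1+z2| = sqrt(113.57) = 10.6569
|z1|+|z2| = 6.4846 + 8.6649 = 15.1495

|z1+z2| = 10.6569 ≤ |z1|+|z2| = 15.1495 (verified)


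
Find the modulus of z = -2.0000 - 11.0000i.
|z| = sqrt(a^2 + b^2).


|z| = sqrt((-2)^2 + (-11)^2) = sqrt(4 + 121) = sqrt(125) = 11.1803

|z| = 11.1803


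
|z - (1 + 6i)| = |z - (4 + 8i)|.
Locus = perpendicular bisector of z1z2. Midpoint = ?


Equal distances means the locus is the perpendicular bisector of z1 and z2.
Midpoint = ((1+4)/2, (6+8)/2) = (2.5000, 7.0000)

Perpendicular bisector through (2.5000, 7.0000)


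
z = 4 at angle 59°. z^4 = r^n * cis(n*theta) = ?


r^4 = 4^4 = 256
n*theta = 4*59° = 236° = 236° (mod 360)
a = 256*cos(236°) = -143.1534
b = 256*sin(236°) = -212.2336

256 cis(236°) = -143.1534 - 212.2336i


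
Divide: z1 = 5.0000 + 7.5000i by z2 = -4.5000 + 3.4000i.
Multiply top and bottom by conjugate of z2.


Conjugate of z2 = -4.5000 - 3.4000i
Numerator: (5.0000 + 7.5000i)(-4.5000 - 3.4000i) = 3.0000 - 50.7500i
Denominator: (-4.5)^2 + 3.4^2 = 31.81
Result = (3.0000 - 50.7500i)/31.81

0.0943 - 1.5954i


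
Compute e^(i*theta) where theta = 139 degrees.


cos(139°) = -0.7547
sin(139°) = 0.6561

e^(i*139°) = -0.7547 + 0.6561i


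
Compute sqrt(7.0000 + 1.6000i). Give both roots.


|z| = sqrt(49+2.56) = 7.1805
sqrt((|z|+a)/2) = sqrt((7.1805+7)/2) = sqrt(7.0903) = 2.6628
sqrt((|z|-a)/2) = sqrt((7.1805-7)/2) = sqrt(0.0903) = 0.3004

±(2.6628 + 0.3004i) i.e. 2.6628 + 0.3004i and -2.6628 - 0.3004i


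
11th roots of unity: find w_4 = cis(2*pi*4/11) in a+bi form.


Angle = 360*4/11 = 130.9091°
a = cos(130.9091°) = -0.6549
b = sin(130.9091°) = 0.7557

-0.6549 + 0.7557i


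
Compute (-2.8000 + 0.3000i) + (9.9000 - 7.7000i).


Real: -2.8 + 9.9 = 7.1
Imag: 0.3 - 7.7 = -7.4

7.1000 - 7.4000i


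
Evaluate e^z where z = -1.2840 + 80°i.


e^-1.2840 = 0.2769
cos(80°) = 0.1736
sin(80°) = 0.9848
Real = 0.2769*0.1736 = 0.0481
Imag = 0.2769*0.9848 = 0.2727

0.0481 + 0.2727i


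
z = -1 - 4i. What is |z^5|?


|z| = sqrt(1+16) = sqrt(17) = 4.1231
|z^5| = |z|^5 = (sqrt(17))^5 = 17^2 * sqrt(17) = 289*sqrt(17)

|z^5| = 289*sqrt(17) ≈ 1191.5775


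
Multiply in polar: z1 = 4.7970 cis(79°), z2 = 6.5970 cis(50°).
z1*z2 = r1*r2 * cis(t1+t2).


r = 4.7970 * 6.5970 = 31.6458
theta = 79° + 50° = 129° = 129° (mod 360)

31.6458 cis(129°)


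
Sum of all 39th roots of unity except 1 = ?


With w = e^(2*pi*i/39), all 39 of the 39th roots of unity w^0 = 1, w, ..., w^(38) sum to 0: 1 + w + ... + w^(38) = (1 - w^39)/(1 - w) = 0 since w^39 = 1, w ≠ 1.
Removing the root 1: w + w^2 + ... + w^(38) = 0 - 1 = -1

Sum = -1


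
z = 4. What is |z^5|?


|z| = sqrt(16+0) = sqrt(16) = 4
|z^5| = |z|^5 = 4^5 = 1024

|z^5| = 1024


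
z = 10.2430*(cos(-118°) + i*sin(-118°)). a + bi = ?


a = 10.2430*cos(-118°) = 10.2430*(-0.46947) = -4.8088
b = 10.2430*sin(-118°) = 10.2430*(-0.882948) = -9.0440

-4.8088 - 9.0440i


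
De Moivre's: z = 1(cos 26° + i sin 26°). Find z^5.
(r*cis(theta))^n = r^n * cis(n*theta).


r^5 = 1^5 = 1
n*theta = 5*26° = 130° = 130° (mod 360)
a = 1*cos(130°) = -0.6428
b = 1*sin(130°) = 0.7660

1 cis(130°) = -0.6428 + 0.7660i


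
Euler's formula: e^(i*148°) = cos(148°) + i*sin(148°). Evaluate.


cos(148°) = -0.8480
sin(148°) = 0.5299

e^(i*148°) = -0.8480 + 0.5299i


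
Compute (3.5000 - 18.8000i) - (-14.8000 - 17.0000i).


Real: 3.5 + 14.8 = 18.3
Imag: -18.8 + 17 = -1.8

18.3000 - 1.8000i


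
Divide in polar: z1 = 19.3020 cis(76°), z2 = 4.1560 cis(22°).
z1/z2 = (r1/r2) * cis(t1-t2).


r = 19.3020 / 4.1560 = 4.6444
theta = 76° - 22° = 54° = 54° (mod 360)

4.6444 cis(54°)


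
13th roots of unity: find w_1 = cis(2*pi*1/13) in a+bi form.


Angle = 360*1/13 = 27.6923°
a = cos(27.6923°) = 0.8855
b = sin(27.6923°) = 0.4647

0.8855 + 0.4647i


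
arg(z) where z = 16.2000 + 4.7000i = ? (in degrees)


Re = 16.2, Im = 4.7
arg = atan2(4.7, 16.2) = 16.1787 degrees

arg(z) = 16.1787 degrees


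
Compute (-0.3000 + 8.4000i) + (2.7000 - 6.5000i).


Real: -0.3 + 2.7 = 2.4
Imag: 8.4 - 6.5 = 1.9

2.4000 + 1.9000i


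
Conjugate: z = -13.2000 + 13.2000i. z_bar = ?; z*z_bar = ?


z_bar = -13.2000 - 13.2000i
z*z_bar = (-13.2)^2 + 13.2^2 = 174.24 + 174.24 = 348.48

z_bar = -13.2000 - 13.2000i, z*z_bar = 348.48


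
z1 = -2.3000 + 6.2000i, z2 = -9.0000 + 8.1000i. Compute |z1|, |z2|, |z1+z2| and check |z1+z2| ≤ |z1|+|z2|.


|z1| = sqrt((-2.3)^2 + 6.2^2) = sqrt(43.73) = 6.6129
|z2| = sqrt((-9)^2 + 8.1^2) = sqrt(146.61) = 12.1083
z1+z2 = -11.3000 + 14.3000i
|z1+z2| = sqrt(332.18) = 18.2258
|z1|+|z2| = 6.6129 + 12.1083 = 18.7212

|z1+z2| = 18.2258 ≤ |z1|+|z2| = 18.7212 (verified)


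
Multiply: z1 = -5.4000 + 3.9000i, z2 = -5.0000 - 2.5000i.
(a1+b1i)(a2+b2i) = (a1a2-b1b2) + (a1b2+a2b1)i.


Real = -5.4*(-5) - 3.9*(-2.5) = 27 - (-9.75) = 36.75
Imag = -5.4*(-2.5) - (5)*3.9 = 13.5 - (19.5) = -6

36.7500 - 6.0000i


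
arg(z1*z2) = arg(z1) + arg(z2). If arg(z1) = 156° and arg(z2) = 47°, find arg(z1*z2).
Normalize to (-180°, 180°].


arg(z1*z2) = 156° + 47° = 203°
Normalized to (-180°, 180°]: -157°

-157°


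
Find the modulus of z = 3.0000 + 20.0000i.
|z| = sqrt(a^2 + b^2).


|z| = sqrt(3^2 + 20^2) = sqrt(9 + 400) = sqrt(409) = 20.2237

|z| = 20.2237


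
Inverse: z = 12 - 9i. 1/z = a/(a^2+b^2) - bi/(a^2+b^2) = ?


|z|^2 = 144+81 = 225
1/z = (12 + 9i)/225

1/z = 0.0533 + 0.0400i


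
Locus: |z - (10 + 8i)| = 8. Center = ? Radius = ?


|z - z0| = r is a circle with center z0 and radius r.
Center = (10, 8), radius = 8

Circle with center (10, 8) and radius 8


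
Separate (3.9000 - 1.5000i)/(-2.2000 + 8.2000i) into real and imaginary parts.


Multiply by conjugate: (3.9000 - 1.5000i)(-2.2000 - 8.2000i) / ((-2.2)^2 + 8.2^2)
Numerator real = 3.9*(-2.2) - (1.5)*8.2 = -20.88
Numerator imag = -1.5*(-2.2) - 3.9*8.2 = -28.68
Denominator = 72.08
Re(z) = -20.88/72.08 = -0.2897
Im(z) = -28.68/72.08 = -0.3979

Re(z) = -0.2897, Im(z) = -0.3979


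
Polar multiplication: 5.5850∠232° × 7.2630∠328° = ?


r = 5.5850 * 7.2630 = 40.5639
theta = 232° + 328° = 560° = 200° (mod 360)

40.5639 cis(200°)


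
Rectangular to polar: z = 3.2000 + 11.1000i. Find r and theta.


r = sqrt(10.24+123.21) = sqrt(133.45) = 11.5521
theta = atan2(11.1, 3.2) = 73.9183 degrees

r = 11.5521, theta = 73.9183 degrees


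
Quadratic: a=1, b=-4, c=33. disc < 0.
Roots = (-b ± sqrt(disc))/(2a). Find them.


disc = (-4)^2 - 4*1*33 = 16 - 132 = -116
sqrt(|disc|) = sqrt(116) = 10.7703
Real part = 4/(2*1) = 2.0000
Imag part = 10.7703/(2*1) = 5.3852

2.0000 ± 5.3852i


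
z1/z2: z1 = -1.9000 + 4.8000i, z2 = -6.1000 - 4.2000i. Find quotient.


Conjugate of z2 = -6.1000 + 4.2000i
Numerator: (-1.9000 + 4.8000i)(-6.1000 + 4.2000i) = -8.5700 - 37.2600i
Denominator: (-6.1)^2 + (-4.2)^2 = 54.85
Result = (-8.5700 - 37.2600i)/54.85

-0.1562 - 0.6793i
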